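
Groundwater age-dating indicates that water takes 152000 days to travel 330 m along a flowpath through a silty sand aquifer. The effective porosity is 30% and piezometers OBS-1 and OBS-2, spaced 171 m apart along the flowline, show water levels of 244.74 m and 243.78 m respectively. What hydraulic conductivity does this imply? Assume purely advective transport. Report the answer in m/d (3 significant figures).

Hydraulic gradient i = (244.74 − 243.78) / 171 = 0.96 / 171 = 0.005614
v = L / t = 330 / 152000 = 0.002171 m/d
K = v · n / i = 0.002171 × 0.30 / 0.005614 = 0.116 m/d

0.116 m/d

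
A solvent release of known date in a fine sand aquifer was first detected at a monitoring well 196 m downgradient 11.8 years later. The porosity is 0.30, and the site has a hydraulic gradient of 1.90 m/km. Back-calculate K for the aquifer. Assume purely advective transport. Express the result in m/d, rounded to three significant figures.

7.19 m/d

t = 11.8 years = 4307 d
v = L / t = 196 / 4307 = 0.04551 m/d
K = v · n / i = 0.04551 × 0.30 / 0.0019 = 7.19 m/d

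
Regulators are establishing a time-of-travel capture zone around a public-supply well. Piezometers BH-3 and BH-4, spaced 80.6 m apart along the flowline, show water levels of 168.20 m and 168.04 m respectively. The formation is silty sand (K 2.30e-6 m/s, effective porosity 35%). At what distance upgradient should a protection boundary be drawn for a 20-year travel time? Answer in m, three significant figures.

Hydraulic gradient i = (168.20 − 168.04) / 80.6 = 0.16 / 80.6 = 0.001985
K = 2.30e-6 m/s × 86400 s/d = 0.1987 m/d
q = Ki = 0.1987 × 0.001985 = 3.945e-4 m/d
Average linear velocity = 3.945e-4 / 0.35 = 0.001127 m/d
T = 20 yr × 365 = 7300 d
L = v × T = 0.001127 × 7300 = 8.228 m

8.23 m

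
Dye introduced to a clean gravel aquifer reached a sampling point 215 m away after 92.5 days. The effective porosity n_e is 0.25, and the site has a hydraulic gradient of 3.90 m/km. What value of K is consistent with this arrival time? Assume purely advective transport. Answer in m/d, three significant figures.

149 m/d

v = L / t = 215 / 92.5 = 2.324 m/d
K = v · n / i = 2.324 × 0.25 / 0.0039 = 149 m/d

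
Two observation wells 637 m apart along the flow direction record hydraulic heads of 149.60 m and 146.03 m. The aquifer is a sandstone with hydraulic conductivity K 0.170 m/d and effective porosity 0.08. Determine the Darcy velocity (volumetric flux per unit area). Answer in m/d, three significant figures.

9.53e-4 m/d

Hydraulic gradient i = (149.60 − 146.03) / 637 = 3.57 / 637 = 0.005604
Darcy flux q = K·i = 0.170 × 0.005604 = 9.527e-4 m/d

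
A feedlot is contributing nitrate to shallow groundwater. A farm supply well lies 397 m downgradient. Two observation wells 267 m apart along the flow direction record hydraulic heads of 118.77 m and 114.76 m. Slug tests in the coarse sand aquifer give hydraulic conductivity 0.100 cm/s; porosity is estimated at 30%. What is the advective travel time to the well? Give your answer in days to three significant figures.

91.8 days

Hydraulic gradient i = (118.77 − 114.76) / 267 = 4.01 / 267 = 0.01502
K = 0.100 cm/s × 864 = 86.40 m/d
q = Ki = 86.40 × 0.01502 = 1.298 m/d
v = Ki/n = 86.40·0.01502/0.30 = 4.325 m/d
t = L / v = 397 / 4.325 = 91.78 d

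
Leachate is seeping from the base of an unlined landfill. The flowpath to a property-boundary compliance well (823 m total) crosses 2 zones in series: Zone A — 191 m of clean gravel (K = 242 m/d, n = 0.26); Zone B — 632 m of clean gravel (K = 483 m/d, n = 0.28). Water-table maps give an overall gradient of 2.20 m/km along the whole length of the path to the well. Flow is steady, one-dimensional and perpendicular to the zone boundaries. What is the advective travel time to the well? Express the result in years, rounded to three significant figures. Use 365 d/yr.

Steady 1-D flow in series ⇒ the Darcy flux q is identical in every zone and the zone head losses add (resistances L/K in series).
Σ(L/K) = 191/242 + 632/483 = 0.7893 + 1.308 = 2.098 d
K_eq = L_total / Σ(L/K) = 823 / 2.098 = 392.3 m/d
q = K_eq · i = 392.3 × 0.0022 = 0.8631 m/d (same in every zone)
Zone A: v = q/n = 0.8631/0.26 = 3.320 m/d → t_A = 191/3.320 = 57.54 d
Zone B: v = q/n = 0.8631/0.28 = 3.083 m/d → t_B = 632/3.083 = 205.0 d
Total t = 57.54 + 205.0 = 262.6 d
   = 262.6 / 365 = 0.719 yr

0.719 years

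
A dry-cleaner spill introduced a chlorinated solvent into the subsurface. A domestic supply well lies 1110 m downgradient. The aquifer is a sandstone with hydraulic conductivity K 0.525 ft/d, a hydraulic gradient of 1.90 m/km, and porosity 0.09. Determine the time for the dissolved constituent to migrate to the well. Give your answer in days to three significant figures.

329000 days

K = 0.525 ft/d × 0.3048 = 0.1600 m/d
Darcy flux q = K·i = 0.1600 × 0.0019 = 3.040e-4 m/d
Seepage velocity v = q / n = 3.040e-4 / 0.09 = 0.003378 m/d
t = L / v = 1110 / 0.003378 = 328600 d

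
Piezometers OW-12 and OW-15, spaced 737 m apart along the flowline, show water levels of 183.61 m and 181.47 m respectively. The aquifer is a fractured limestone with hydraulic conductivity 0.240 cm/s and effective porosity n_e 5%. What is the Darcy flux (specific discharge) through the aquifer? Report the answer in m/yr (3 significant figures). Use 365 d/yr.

Hydraulic gradient i = (183.61 − 181.47) / 737 = 2.14 / 737 = 0.002904
K = 0.240 cm/s × 864 = 207.4 m/d
Specific discharge q = 207.4 × 0.002904 = 0.6021 m/d
   = 0.6021 × 365 = 220 m/yr

220 m/yr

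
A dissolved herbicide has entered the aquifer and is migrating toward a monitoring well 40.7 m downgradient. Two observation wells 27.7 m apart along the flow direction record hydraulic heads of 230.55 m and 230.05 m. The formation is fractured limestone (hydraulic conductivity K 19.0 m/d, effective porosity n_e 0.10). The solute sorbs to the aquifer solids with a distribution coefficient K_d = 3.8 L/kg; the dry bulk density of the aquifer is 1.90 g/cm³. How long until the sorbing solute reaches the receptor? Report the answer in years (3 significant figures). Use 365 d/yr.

Hydraulic gradient i = (230.55 − 230.05) / 27.7 = 0.50 / 27.7 = 0.01805
q = Ki = 19.0 × 0.01805 = 0.3430 m/d
v = Ki/n = 19.0·0.01805/0.10 = 3.430 m/d
Retardation R = 1 + ρ_b·K_d/n = 1 + 1.90×3.8/0.10 = 73.20
Contaminant velocity v_c = v/R = 3.430/73.20 = 0.04685 m/d
t = L/v_c = 40.7/0.04685 = 868.7 d
   = 868.7/365 = 2.38 yr

2.38 years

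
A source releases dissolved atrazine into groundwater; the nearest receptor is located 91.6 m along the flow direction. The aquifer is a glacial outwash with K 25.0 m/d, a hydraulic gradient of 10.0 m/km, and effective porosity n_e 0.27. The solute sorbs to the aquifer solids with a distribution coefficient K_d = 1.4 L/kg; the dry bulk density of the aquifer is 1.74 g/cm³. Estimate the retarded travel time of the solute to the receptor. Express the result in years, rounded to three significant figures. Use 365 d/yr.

2.72 years

Specific discharge q = 25.0 × 0.010 = 0.2500 m/d
Seepage velocity v = q / n = 0.2500 / 0.27 = 0.9259 m/d
Retardation R = 1 + ρ_b·K_d/n = 1 + 1.74×1.4/0.27 = 10.02
Contaminant velocity v_c = v/R = 0.9259/10.02 = 0.09239 m/d
t = L/v_c = 91.6/0.09239 = 991.5 d
   = 991.5/365 = 2.72 yr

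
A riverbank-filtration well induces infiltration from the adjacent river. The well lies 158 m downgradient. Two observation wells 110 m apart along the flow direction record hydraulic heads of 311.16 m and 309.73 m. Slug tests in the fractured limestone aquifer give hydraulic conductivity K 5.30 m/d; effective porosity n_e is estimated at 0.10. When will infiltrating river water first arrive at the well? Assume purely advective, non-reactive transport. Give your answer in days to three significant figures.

229 days

Hydraulic gradient i = (311.16 − 309.73) / 110 = 1.43 / 110 = 0.01300
Darcy flux q = K·i = 5.30 × 0.01300 = 0.06890 m/d
Seepage velocity v = q / n = 0.06890 / 0.10 = 0.6890 m/d
t = L / v = 158 / 0.6890 = 229.3 d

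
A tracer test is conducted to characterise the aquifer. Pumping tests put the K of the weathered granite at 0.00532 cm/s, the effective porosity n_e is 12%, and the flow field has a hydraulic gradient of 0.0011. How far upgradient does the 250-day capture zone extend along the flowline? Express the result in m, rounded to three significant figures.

K = 0.00532 cm/s × 864 = 4.596 m/d
Darcy flux q = K·i = 4.596 × 0.0011 = 0.005056 m/d
v_s = q/n_e = 0.005056/0.12 = 0.04213 m/d
L = v × T = 0.04213 × 250 = 10.53 m

10.5 m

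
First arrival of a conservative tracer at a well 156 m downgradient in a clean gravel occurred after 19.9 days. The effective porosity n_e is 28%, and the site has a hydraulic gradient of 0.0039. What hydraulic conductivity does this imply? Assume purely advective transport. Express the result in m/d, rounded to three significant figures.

563 m/d

v = L / t = 156 / 19.9 = 7.839 m/d
K = v · n / i = 7.839 × 0.28 / 0.0039 = 563 m/d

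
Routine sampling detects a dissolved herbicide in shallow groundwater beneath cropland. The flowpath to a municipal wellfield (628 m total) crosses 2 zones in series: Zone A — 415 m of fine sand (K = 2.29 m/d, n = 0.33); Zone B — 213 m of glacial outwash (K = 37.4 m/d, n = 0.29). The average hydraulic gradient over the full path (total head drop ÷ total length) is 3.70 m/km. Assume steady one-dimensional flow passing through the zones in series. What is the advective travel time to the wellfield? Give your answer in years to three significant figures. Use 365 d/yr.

43.8 years

Continuity: the same q passes through each zone, so ΔH = q·Σ(L_j/K_j) — the zones act as resistances in series.
Σ(L/K) = 415/2.29 + 213/37.4 = 181.2 + 5.695 = 186.9 d
K_eq = L_total / Σ(L/K) = 628 / 186.9 = 3.360 m/d
q = K_eq · i = 3.360 × 0.0037 = 0.01243 m/d (same in every zone)
Zone A: v = q/n = 0.01243/0.33 = 0.03767 m/d → t_A = 415/0.03767 = 11020 d
Zone B: v = q/n = 0.01243/0.29 = 0.04287 m/d → t_B = 213/0.04287 = 4969 d
Total t = 11020 + 4969 = 15990 d
   = 15990 / 365 = 43.8 yr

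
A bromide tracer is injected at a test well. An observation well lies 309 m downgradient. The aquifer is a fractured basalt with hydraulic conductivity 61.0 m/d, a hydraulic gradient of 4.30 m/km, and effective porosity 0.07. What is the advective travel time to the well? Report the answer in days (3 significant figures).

82.5 days

q = Ki = 61.0 × 0.0043 = 0.2623 m/d
Seepage velocity v = q / n = 0.2623 / 0.07 = 3.747 m/d
t = L / v = 309 / 3.747 = 82.46 d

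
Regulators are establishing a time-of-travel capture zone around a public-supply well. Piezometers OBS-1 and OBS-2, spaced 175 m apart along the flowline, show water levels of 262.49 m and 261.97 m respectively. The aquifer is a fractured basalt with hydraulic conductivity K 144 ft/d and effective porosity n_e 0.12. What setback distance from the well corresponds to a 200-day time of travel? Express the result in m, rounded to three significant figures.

217 m

Hydraulic gradient i = (262.49 − 261.97) / 175 = 0.52 / 175 = 0.002971
K = 144 ft/d × 0.3048 = 43.89 m/d
Specific discharge q = 43.89 × 0.002971 = 0.1304 m/d
Seepage velocity v = q / n = 0.1304 / 0.12 = 1.087 m/d
L = v × T = 1.087 × 200 = 217.4 m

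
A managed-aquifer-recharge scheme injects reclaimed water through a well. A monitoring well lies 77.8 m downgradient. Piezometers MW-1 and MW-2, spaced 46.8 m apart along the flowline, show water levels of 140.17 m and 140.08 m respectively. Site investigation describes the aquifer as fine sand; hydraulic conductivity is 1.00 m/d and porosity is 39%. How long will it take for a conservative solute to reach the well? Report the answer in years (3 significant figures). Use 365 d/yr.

Hydraulic gradient i = (140.17 − 140.08) / 46.8 = 0.09 / 46.8 = 0.001923
Specific discharge q = 1.00 × 0.001923 = 0.001923 m/d
v = Ki/n = 1.00·0.001923/0.39 = 0.004931 m/d
t = L / v = 77.8 / 0.004931 = 15780 d
   = 15780 / 365 = 43.2 yr

43.2 years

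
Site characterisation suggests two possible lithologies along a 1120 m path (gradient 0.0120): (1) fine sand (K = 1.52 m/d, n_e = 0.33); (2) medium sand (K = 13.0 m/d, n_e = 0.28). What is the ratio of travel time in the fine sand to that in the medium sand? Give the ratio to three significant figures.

10.1

Unit 1 (fine sand): v = 1.52×0.012/0.33 = 0.05527 m/d, t = 1120/0.05527 = 20260 d
Unit 2 (medium sand): v = 13.0×0.012/0.28 = 0.5571 m/d, t = 1120/0.5571 = 2010 d
t(fine sand) / t(medium sand) = 20260/2010 = 10.1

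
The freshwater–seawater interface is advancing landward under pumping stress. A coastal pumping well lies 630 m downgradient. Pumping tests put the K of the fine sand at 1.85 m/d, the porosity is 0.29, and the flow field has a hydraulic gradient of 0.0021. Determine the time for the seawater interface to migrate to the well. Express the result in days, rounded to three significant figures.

q = Ki = 1.85 × 0.0021 = 0.003885 m/d
Average linear velocity = 0.003885 / 0.29 = 0.01340 m/d
t = L / v = 630 / 0.01340 = 47030 d

47000 days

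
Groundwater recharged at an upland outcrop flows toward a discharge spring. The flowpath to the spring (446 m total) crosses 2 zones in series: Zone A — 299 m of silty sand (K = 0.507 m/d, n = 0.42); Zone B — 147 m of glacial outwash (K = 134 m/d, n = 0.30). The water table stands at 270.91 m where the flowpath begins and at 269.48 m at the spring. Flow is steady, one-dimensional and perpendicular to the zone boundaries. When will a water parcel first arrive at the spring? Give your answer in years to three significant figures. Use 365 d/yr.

192 years

Total head drop ΔH = 270.91 − 269.48 = 1.43 m
Steady 1-D flow in series ⇒ the Darcy flux q is identical in every zone and the zone head losses add (resistances L/K in series).
Σ(L/K) = 299/0.507 + 147/134 = 589.7 + 1.097 = 590.8 d
q = ΔH / Σ(L/K) = 1.43 / 590.8 = 0.002420 m/d (same in every zone)
Zone A: v = q/n = 0.002420/0.42 = 0.005763 m/d → t_A = 299/0.005763 = 51890 d
Zone B: v = q/n = 0.002420/0.30 = 0.008068 m/d → t_B = 147/0.008068 = 18220 d
Total t = 51890 + 18220 = 70110 d
   = 70110 / 365 = 192 yr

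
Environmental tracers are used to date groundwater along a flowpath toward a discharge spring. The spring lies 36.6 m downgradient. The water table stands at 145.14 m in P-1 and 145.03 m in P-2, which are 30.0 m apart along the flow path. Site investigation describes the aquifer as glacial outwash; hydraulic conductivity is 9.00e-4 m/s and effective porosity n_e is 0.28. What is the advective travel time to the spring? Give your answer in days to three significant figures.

Hydraulic gradient i = (145.14 − 145.03) / 30.0 = 0.11 / 30.0 = 0.003667
K = 9.00e-4 m/s × 86400 s/d = 77.76 m/d
Darcy flux q = K·i = 77.76 × 0.003667 = 0.2851 m/d
Average linear velocity = 0.2851 / 0.28 = 1.018 m/d
t = L / v = 36.6 / 1.018 = 35.94 d

35.9 days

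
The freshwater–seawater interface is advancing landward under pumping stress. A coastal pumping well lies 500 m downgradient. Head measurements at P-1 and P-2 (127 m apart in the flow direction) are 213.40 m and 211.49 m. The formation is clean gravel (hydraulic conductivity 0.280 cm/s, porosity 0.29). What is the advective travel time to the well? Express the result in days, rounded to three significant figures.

39.9 days

Hydraulic gradient i = (213.40 − 211.49) / 127 = 1.91 / 127 = 0.01504
K = 0.280 cm/s × 864 = 241.9 m/d
Specific discharge q = 241.9 × 0.01504 = 3.638 m/d
Average linear velocity = 3.638 / 0.29 = 12.55 m/d
t = L / v = 500 / 12.55 = 39.85 d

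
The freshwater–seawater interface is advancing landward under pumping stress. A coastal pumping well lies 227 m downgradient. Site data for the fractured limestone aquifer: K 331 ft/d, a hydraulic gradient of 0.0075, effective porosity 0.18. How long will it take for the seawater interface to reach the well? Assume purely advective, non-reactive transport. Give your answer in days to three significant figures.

K = 331 ft/d × 0.3048 = 100.9 m/d
Specific discharge q = 100.9 × 0.0075 = 0.7567 m/d
v = Ki/n = 100.9·0.0075/0.18 = 4.204 m/d
t = L / v = 227 / 4.204 = 54.00 d

54.0 days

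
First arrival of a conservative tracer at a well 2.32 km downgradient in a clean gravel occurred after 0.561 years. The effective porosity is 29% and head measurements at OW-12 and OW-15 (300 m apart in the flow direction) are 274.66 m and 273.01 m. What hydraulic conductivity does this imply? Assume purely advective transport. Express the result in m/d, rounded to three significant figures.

Hydraulic gradient i = (274.66 − 273.01) / 300 = 1.65 / 300 = 0.005500
t = 0.561 years = 204.8 d
L = 2.32 km = 2320 m
v = L / t = 2320 / 204.8 = 11.33 m/d
K = v · n / i = 11.33 × 0.29 / 0.005500 = 597 m/d

597 m/d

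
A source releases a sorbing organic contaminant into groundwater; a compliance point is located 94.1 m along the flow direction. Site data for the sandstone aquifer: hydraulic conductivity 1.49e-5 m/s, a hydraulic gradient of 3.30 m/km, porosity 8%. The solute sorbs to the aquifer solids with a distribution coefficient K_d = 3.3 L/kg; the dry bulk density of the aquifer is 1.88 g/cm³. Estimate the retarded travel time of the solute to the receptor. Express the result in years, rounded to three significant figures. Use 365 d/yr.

381 years

K = 1.49e-5 m/s × 86400 s/d = 1.287 m/d
q = Ki = 1.287 × 0.0033 = 0.004248 m/d
v_s = q/n_e = 0.004248/0.08 = 0.05310 m/d
Retardation R = 1 + ρ_b·K_d/n = 1 + 1.88×3.3/0.08 = 78.55
Contaminant velocity v_c = v/R = 0.05310/78.55 = 6.760e-4 m/d
t = L/v_c = 94.1/6.760e-4 = 139200 d
   = 139200/365 = 381 yr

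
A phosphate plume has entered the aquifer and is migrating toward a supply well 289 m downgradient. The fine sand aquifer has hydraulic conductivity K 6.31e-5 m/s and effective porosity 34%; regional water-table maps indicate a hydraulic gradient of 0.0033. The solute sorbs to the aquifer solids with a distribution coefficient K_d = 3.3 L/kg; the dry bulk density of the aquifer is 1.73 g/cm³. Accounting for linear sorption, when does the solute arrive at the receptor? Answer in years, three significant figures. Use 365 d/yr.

266 years

K = 6.31e-5 m/s × 86400 s/d = 5.452 m/d
Darcy flux q = K·i = 5.452 × 0.0033 = 0.01799 m/d
Average linear velocity = 0.01799 / 0.34 = 0.05291 m/d
Retardation R = 1 + ρ_b·K_d/n = 1 + 1.73×3.3/0.34 = 17.79
Contaminant velocity v_c = v/R = 0.05291/17.79 = 0.002974 m/d
t = L/v_c = 289/0.002974 = 97170 d
   = 97170/365 = 266 yr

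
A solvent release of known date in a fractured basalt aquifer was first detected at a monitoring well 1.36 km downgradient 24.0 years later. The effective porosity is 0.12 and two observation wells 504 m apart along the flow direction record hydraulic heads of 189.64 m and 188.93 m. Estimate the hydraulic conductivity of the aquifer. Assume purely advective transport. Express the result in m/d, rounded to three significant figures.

13.2 m/d

Hydraulic gradient i = (189.64 − 188.93) / 504 = 0.71 / 504 = 0.001409
t = 24.0 years = 8760 d
L = 1.36 km = 1360 m
v = L / t = 1360 / 8760 = 0.1553 m/d
K = v · n / i = 0.1553 × 0.12 / 0.001409 = 13.2 m/d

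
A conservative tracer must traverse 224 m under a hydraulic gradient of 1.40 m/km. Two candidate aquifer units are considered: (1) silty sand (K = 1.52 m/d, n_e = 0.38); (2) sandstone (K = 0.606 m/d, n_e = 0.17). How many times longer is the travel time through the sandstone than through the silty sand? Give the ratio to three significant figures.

Unit 1 (silty sand): v = 1.52×0.0014/0.38 = 0.005600 m/d, t = 224/0.005600 = 40000 d
Unit 2 (sandstone): v = 0.606×0.0014/0.17 = 0.004991 m/d, t = 224/0.004991 = 44880 d
t(sandstone) / t(silty sand) = 44880/40000 = 1.12

1.12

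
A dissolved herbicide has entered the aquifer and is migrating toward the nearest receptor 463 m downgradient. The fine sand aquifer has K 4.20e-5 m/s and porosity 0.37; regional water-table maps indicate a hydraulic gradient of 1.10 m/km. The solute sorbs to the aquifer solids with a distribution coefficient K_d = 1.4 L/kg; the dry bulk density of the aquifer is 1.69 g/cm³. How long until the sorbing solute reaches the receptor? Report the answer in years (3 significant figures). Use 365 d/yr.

K = 4.20e-5 m/s × 86400 s/d = 3.629 m/d
q = Ki = 3.629 × 0.0011 = 0.003992 m/d
v_s = q/n_e = 0.003992/0.37 = 0.01079 m/d
Retardation R = 1 + ρ_b·K_d/n = 1 + 1.69×1.4/0.37 = 7.395
Contaminant velocity v_c = v/R = 0.01079/7.395 = 0.001459 m/d
t = L/v_c = 463/0.001459 = 317400 d
   = 317400/365 = 869 yr

869 years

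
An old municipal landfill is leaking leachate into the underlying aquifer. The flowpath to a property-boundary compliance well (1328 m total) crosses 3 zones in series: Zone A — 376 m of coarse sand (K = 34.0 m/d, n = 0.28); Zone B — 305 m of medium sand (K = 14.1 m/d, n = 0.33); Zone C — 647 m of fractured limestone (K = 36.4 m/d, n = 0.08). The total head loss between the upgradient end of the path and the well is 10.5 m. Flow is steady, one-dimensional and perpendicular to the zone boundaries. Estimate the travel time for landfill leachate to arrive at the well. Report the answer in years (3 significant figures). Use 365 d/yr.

Steady 1-D flow in series ⇒ the Darcy flux q is identical in every zone and the zone head losses add (resistances L/K in series).
Σ(L/K) = 376/34.0 + 305/14.1 + 647/36.4 = 11.06 + 21.63 + 17.77 = 50.46 d
q = ΔH / Σ(L/K) = 10.5 / 50.46 = 0.2081 m/d (same in every zone)
Zone A: v = q/n = 0.2081/0.28 = 0.7431 m/d → t_A = 376/0.7431 = 506.0 d
Zone B: v = q/n = 0.2081/0.33 = 0.6305 m/d → t_B = 305/0.6305 = 483.7 d
Zone C: v = q/n = 0.2081/0.08 = 2.601 m/d → t_C = 647/2.601 = 248.8 d
Total t = 506.0 + 483.7 + 248.8 = 1239 d
   = 1239 / 365 = 3.39 yr

3.39 years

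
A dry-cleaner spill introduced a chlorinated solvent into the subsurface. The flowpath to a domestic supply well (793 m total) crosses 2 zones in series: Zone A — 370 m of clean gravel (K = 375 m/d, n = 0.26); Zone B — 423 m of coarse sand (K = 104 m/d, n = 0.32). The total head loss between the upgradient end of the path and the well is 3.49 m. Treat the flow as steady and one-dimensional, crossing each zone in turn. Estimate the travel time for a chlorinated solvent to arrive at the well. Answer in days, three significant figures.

335 days

Steady 1-D flow in series ⇒ the Darcy flux q is identical in every zone and the zone head losses add (resistances L/K in series).
Σ(L/K) = 370/375 + 423/104 = 0.9867 + 4.067 = 5.054 d
q = ΔH / Σ(L/K) = 3.49 / 5.054 = 0.6905 m/d (same in every zone)
Zone A: v = q/n = 0.6905/0.26 = 2.656 m/d → t_A = 370/2.656 = 139.3 d
Zone B: v = q/n = 0.6905/0.32 = 2.158 m/d → t_B = 423/2.158 = 196.0 d
Total t = 139.3 + 196.0 = 335.3 d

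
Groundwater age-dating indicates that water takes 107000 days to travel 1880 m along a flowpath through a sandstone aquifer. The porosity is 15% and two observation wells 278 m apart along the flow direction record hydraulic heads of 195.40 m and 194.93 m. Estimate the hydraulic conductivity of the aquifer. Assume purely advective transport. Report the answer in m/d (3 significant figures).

1.56 m/d

Hydraulic gradient i = (195.40 − 194.93) / 278 = 0.47 / 278 = 0.001691
v = L / t = 1880 / 107000 = 0.01757 m/d
K = v · n / i = 0.01757 × 0.15 / 0.001691 = 1.56 m/d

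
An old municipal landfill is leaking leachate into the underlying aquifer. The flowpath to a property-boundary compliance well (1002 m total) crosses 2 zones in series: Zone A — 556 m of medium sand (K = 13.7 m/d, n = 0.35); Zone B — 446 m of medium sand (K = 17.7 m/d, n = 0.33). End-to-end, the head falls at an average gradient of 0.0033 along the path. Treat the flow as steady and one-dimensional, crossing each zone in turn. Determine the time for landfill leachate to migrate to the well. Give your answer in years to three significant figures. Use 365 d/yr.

18.6 years

For zones in series the flux q is common to all zones; the equivalent conductivity is the harmonic (thickness-weighted) mean, K_eq = L_total / Σ(L_j/K_j).
Σ(L/K) = 556/13.7 + 446/17.7 = 40.58 + 25.20 = 65.78 d
K_eq = L_total / Σ(L/K) = 1002 / 65.78 = 15.23 m/d
q = K_eq · i = 15.23 × 0.0033 = 0.05027 m/d (same in every zone)
Zone A: v = q/n = 0.05027/0.35 = 0.1436 m/d → t_A = 556/0.1436 = 3871 d
Zone B: v = q/n = 0.05027/0.33 = 0.1523 m/d → t_B = 446/0.1523 = 2928 d
Total t = 3871 + 2928 = 6799 d
   = 6799 / 365 = 18.6 yr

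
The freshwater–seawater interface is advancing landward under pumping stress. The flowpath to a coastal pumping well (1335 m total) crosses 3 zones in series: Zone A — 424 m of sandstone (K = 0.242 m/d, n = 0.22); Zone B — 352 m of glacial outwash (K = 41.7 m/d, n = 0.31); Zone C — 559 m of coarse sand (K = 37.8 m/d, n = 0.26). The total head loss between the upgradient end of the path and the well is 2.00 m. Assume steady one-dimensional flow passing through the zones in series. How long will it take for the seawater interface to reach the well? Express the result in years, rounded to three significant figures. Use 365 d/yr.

Continuity: the same q passes through each zone, so ΔH = q·Σ(L_j/K_j) — the zones act as resistances in series.
Σ(L/K) = 424/0.242 + 352/41.7 + 559/37.8 = 1752 + 8.441 + 14.79 = 1775 d
q = ΔH / Σ(L/K) = 2.00 / 1775 = 0.001127 m/d (same in every zone)
Zone A: v = q/n = 0.001127/0.22 = 0.005121 m/d → t_A = 424/0.005121 = 82800 d
Zone B: v = q/n = 0.001127/0.31 = 0.003634 m/d → t_B = 352/0.003634 = 96860 d
Zone C: v = q/n = 0.001127/0.26 = 0.004333 m/d → t_C = 559/0.004333 = 129000 d
Total t = 82800 + 96860 + 129000 = 308700 d
   = 308700 / 365 = 846 yr

846 years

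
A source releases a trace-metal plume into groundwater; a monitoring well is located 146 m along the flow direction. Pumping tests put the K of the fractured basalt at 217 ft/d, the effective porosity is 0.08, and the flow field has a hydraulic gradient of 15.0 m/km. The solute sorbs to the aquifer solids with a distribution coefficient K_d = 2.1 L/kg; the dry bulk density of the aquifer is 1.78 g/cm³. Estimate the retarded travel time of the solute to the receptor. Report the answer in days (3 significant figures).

K = 217 ft/d × 0.3048 = 66.14 m/d
Darcy flux q = K·i = 66.14 × 0.015 = 0.9921 m/d
Seepage velocity v = q / n = 0.9921 / 0.08 = 12.40 m/d
Retardation R = 1 + ρ_b·K_d/n = 1 + 1.78×2.1/0.08 = 47.73
Contaminant velocity v_c = v/R = 12.40/47.73 = 0.2599 m/d
t = L/v_c = 146/0.2599 = 561.9 d

562 days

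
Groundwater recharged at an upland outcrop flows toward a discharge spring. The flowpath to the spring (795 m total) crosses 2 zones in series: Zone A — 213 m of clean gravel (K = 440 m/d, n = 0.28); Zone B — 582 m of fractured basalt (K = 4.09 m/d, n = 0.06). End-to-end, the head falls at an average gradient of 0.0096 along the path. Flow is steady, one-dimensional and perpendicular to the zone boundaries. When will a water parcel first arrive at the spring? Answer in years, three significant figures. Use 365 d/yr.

4.85 years

Steady 1-D flow in series ⇒ the Darcy flux q is identical in every zone and the zone head losses add (resistances L/K in series).
Σ(L/K) = 213/440 + 582/4.09 = 0.4841 + 142.3 = 142.8 d
K_eq = L_total / Σ(L/K) = 795 / 142.8 = 5.568 m/d
q = K_eq · i = 5.568 × 0.0096 = 0.05345 m/d (same in every zone)
Zone A: v = q/n = 0.05345/0.28 = 0.1909 m/d → t_A = 213/0.1909 = 1116 d
Zone B: v = q/n = 0.05345/0.06 = 0.8909 m/d → t_B = 582/0.8909 = 653.3 d
Total t = 1116 + 653.3 = 1769 d
   = 1769 / 365 = 4.85 yr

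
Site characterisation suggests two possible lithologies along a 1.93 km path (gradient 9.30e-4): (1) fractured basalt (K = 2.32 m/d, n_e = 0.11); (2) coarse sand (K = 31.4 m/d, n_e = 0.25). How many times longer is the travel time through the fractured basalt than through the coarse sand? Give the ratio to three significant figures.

5.96

Unit 1 (fractured basalt): v = 2.32×9.3e-4/0.11 = 0.01961 m/d, t = 1930/0.01961 = 98400 d
Unit 2 (coarse sand): v = 31.4×9.3e-4/0.25 = 0.1168 m/d, t = 1930/0.1168 = 16520 d
t(fractured basalt) / t(coarse sand) = 98400/16520 = 5.96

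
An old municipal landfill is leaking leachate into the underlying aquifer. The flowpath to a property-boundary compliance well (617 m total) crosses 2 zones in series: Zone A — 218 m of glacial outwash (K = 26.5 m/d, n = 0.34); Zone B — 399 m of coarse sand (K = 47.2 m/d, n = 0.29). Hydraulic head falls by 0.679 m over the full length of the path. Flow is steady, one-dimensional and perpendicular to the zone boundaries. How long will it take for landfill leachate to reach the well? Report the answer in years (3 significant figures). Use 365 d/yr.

Continuity: the same q passes through each zone, so ΔH = q·Σ(L_j/K_j) — the zones act as resistances in series.
Σ(L/K) = 218/26.5 + 399/47.2 = 8.226 + 8.453 = 16.68 d
q = ΔH / Σ(L/K) = 0.679 / 16.68 = 0.04071 m/d (same in every zone)
Zone A: v = q/n = 0.04071/0.34 = 0.1197 m/d → t_A = 218/0.1197 = 1821 d
Zone B: v = q/n = 0.04071/0.29 = 0.1404 m/d → t_B = 399/0.1404 = 2842 d
Total t = 1821 + 2842 = 4663 d
   = 4663 / 365 = 12.8 yr

12.8 years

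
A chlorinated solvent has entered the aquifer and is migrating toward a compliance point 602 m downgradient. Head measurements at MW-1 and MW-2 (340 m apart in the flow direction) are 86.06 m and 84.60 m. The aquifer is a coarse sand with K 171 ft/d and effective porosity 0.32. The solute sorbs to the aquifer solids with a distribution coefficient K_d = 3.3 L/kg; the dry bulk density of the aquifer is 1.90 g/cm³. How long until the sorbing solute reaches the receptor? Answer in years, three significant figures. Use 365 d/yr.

48.6 years

Hydraulic gradient i = (86.06 − 84.60) / 340 = 1.46 / 340 = 0.004294
K = 171 ft/d × 0.3048 = 52.12 m/d
Darcy flux q = K·i = 52.12 × 0.004294 = 0.2238 m/d
Average linear velocity = 0.2238 / 0.32 = 0.6994 m/d
Retardation R = 1 + ρ_b·K_d/n = 1 + 1.90×3.3/0.32 = 20.59
Contaminant velocity v_c = v/R = 0.6994/20.59 = 0.03396 m/d
t = L/v_c = 602/0.03396 = 17730 d
   = 17730/365 = 48.6 yr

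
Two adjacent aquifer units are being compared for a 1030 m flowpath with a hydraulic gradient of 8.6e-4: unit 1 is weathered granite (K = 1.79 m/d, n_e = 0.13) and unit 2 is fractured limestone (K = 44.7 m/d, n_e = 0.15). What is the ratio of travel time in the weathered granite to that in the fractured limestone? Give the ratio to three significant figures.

21.6

Unit 1 (weathered granite): v = 1.79×8.6e-4/0.13 = 0.01184 m/d, t = 1030/0.01184 = 86980 d
Unit 2 (fractured limestone): v = 44.7×8.6e-4/0.15 = 0.2563 m/d, t = 1030/0.2563 = 4019 d
t(weathered granite) / t(fractured limestone) = 86980/4019 = 21.6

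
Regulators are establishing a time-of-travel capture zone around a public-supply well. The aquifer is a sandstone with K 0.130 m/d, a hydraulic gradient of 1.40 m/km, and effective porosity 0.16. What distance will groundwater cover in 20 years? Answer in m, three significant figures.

Darcy flux q = K·i = 0.130 × 0.0014 = 1.820e-4 m/d
Seepage velocity v = q / n = 1.820e-4 / 0.16 = 0.001138 m/d
T = 20 yr × 365 = 7300 d
L = v × T = 0.001138 × 7300 = 8.304 m

8.30 m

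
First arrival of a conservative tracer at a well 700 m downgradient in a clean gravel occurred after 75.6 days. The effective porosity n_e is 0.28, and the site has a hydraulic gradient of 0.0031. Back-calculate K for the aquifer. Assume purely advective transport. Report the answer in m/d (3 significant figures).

836 m/d

v = L / t = 700 / 75.6 = 9.259 m/d
K = v · n / i = 9.259 × 0.28 / 0.0031 = 836 m/d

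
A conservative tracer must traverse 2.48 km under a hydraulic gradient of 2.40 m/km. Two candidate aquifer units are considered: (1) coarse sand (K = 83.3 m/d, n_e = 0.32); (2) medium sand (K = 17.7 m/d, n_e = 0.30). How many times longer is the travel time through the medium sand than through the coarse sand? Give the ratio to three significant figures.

4.41

Unit 1 (coarse sand): v = 83.3×0.0024/0.32 = 0.6247 m/d, t = 2480/0.6247 = 3970 d
Unit 2 (medium sand): v = 17.7×0.0024/0.30 = 0.1416 m/d, t = 2480/0.1416 = 17510 d
t(medium sand) / t(coarse sand) = 17510/3970 = 4.41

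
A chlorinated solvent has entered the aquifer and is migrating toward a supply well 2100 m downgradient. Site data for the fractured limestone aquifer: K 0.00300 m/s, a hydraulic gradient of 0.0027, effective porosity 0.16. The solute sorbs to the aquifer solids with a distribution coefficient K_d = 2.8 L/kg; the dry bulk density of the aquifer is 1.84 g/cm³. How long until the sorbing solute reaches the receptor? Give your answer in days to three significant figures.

15900 days

K = 0.00300 m/s × 86400 s/d = 259.2 m/d
Specific discharge q = 259.2 × 0.0027 = 0.6998 m/d
v = Ki/n = 259.2·0.0027/0.16 = 4.374 m/d
Retardation R = 1 + ρ_b·K_d/n = 1 + 1.84×2.8/0.16 = 33.20
Contaminant velocity v_c = v/R = 4.374/33.20 = 0.1317 m/d
t = L/v_c = 2100/0.1317 = 15940 d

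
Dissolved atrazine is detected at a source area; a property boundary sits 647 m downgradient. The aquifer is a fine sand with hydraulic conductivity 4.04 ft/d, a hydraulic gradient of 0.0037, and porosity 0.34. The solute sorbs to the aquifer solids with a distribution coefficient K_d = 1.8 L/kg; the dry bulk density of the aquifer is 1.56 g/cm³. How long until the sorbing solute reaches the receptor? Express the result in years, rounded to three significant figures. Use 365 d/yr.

K = 4.04 ft/d × 0.3048 = 1.231 m/d
Specific discharge q = 1.231 × 0.0037 = 0.004556 m/d
Seepage velocity v = q / n = 0.004556 / 0.34 = 0.01340 m/d
Retardation R = 1 + ρ_b·K_d/n = 1 + 1.56×1.8/0.34 = 9.259
Contaminant velocity v_c = v/R = 0.01340/9.259 = 0.001447 m/d
t = L/v_c = 647/0.001447 = 447000 d
   = 447000/365 = 1220 yr

1220 years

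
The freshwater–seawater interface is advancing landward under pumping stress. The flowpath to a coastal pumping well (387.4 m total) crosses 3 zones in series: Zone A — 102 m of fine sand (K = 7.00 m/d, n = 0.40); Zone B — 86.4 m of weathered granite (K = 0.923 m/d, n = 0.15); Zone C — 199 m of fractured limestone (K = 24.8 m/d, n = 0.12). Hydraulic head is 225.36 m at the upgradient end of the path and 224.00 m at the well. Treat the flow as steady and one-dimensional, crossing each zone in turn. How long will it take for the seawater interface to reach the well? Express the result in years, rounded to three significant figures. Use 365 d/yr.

18.2 years

Total head drop ΔH = 225.36 − 224.00 = 1.36 m
Steady 1-D flow in series ⇒ the Darcy flux q is identical in every zone and the zone head losses add (resistances L/K in series).
Σ(L/K) = 102/7.00 + 86.4/0.923 + 199/24.8 = 14.57 + 93.61 + 8.024 = 116.2 d
q = ΔH / Σ(L/K) = 1.36 / 116.2 = 0.01170 m/d (same in every zone)
Zone A: v = q/n = 0.01170/0.40 = 0.02926 m/d → t_A = 102/0.02926 = 3486 d
Zone B: v = q/n = 0.01170/0.15 = 0.07802 m/d → t_B = 86.4/0.07802 = 1107 d
Zone C: v = q/n = 0.01170/0.12 = 0.09753 m/d → t_C = 199/0.09753 = 2040 d
Total t = 3486 + 1107 + 2040 = 6634 d
   = 6634 / 365 = 18.2 yr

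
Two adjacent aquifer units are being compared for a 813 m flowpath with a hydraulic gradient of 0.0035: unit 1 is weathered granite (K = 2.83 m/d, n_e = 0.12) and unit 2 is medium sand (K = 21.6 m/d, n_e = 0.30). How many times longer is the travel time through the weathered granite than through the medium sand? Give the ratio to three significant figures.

Unit 1 (weathered granite): v = 2.83×0.0035/0.12 = 0.08254 m/d, t = 813/0.08254 = 9850 d
Unit 2 (medium sand): v = 21.6×0.0035/0.30 = 0.2520 m/d, t = 813/0.2520 = 3226 d
t(weathered granite) / t(medium sand) = 9850/3226 = 3.05

3.05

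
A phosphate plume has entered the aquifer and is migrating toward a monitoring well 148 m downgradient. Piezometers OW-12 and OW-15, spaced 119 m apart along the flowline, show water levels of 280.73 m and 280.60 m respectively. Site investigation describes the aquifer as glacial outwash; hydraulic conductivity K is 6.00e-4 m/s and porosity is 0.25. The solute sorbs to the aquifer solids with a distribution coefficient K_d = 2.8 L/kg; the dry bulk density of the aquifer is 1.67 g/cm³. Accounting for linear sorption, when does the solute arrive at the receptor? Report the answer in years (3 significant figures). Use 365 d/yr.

Hydraulic gradient i = (280.73 − 280.60) / 119 = 0.13 / 119 = 0.001092
K = 6.00e-4 m/s × 86400 s/d = 51.84 m/d
q = Ki = 51.84 × 0.001092 = 0.05663 m/d
v = Ki/n = 51.84·0.001092/0.25 = 0.2265 m/d
Retardation R = 1 + ρ_b·K_d/n = 1 + 1.67×2.8/0.25 = 19.70
Contaminant velocity v_c = v/R = 0.2265/19.70 = 0.01150 m/d
t = L/v_c = 148/0.01150 = 12870 d
   = 12870/365 = 35.3 yr

35.3 years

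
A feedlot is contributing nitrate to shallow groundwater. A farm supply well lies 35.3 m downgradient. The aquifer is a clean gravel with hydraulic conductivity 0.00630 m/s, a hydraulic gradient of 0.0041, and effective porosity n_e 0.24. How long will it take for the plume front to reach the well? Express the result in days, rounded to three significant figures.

3.80 days

K = 0.00630 m/s × 86400 s/d = 544.3 m/d
Darcy flux q = K·i = 544.3 × 0.0041 = 2.232 m/d
Seepage velocity v = q / n = 2.232 / 0.24 = 9.299 m/d
t = L / v = 35.3 / 9.299 = 3.796 d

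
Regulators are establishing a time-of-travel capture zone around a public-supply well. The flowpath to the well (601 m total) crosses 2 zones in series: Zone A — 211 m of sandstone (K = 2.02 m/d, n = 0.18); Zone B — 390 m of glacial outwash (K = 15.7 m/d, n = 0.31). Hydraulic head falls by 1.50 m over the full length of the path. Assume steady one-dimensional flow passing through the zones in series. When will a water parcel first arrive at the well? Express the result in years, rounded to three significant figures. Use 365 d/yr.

37.5 years

Continuity: the same q passes through each zone, so ΔH = q·Σ(L_j/K_j) — the zones act as resistances in series.
Σ(L/K) = 211/2.02 + 390/15.7 = 104.5 + 24.84 = 129.3 d
q = ΔH / Σ(L/K) = 1.50 / 129.3 = 0.01160 m/d (same in every zone)
Zone A: v = q/n = 0.01160/0.18 = 0.06445 m/d → t_A = 211/0.06445 = 3274 d
Zone B: v = q/n = 0.01160/0.31 = 0.03742 m/d → t_B = 390/0.03742 = 10420 d
Total t = 3274 + 10420 = 13700 d
   = 13700 / 365 = 37.5 yr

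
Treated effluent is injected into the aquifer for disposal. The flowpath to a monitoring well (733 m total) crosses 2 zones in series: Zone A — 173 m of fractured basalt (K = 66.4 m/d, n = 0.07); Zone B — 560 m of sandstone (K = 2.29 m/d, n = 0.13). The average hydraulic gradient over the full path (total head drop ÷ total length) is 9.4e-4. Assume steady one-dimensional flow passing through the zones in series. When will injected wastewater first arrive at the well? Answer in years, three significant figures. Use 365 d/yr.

For zones in series the flux q is common to all zones; the equivalent conductivity is the harmonic (thickness-weighted) mean, K_eq = L_total / Σ(L_j/K_j).
Σ(L/K) = 173/66.4 + 560/2.29 = 2.605 + 244.5 = 247.1 d
K_eq = L_total / Σ(L/K) = 733 / 247.1 = 2.966 m/d
q = K_eq · i = 2.966 × 9.4e-4 = 0.002788 m/d (same in every zone)
Zone A: v = q/n = 0.002788/0.07 = 0.03983 m/d → t_A = 173/0.03983 = 4344 d
Zone B: v = q/n = 0.002788/0.13 = 0.02145 m/d → t_B = 560/0.02145 = 26110 d
Total t = 4344 + 26110 = 30460 d
   = 30460 / 365 = 83.4 yr

83.4 years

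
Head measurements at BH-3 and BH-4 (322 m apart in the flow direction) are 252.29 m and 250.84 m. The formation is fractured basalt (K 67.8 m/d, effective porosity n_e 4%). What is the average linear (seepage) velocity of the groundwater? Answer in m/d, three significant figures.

7.63 m/d

Hydraulic gradient i = (252.29 − 250.84) / 322 = 1.45 / 322 = 0.004503
Specific discharge q = 67.8 × 0.004503 = 0.3053 m/d
Seepage velocity v = q / n = 0.3053 / 0.04 = 7.633 m/d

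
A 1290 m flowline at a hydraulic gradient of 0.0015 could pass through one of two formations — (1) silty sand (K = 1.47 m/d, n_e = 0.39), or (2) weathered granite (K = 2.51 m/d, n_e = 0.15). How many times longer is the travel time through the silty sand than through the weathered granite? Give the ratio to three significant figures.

Unit 1 (silty sand): v = 1.47×0.0015/0.39 = 0.005654 m/d, t = 1290/0.005654 = 228200 d
Unit 2 (weathered granite): v = 2.51×0.0015/0.15 = 0.02510 m/d, t = 1290/0.02510 = 51390 d
t(silty sand) / t(weathered granite) = 228200/51390 = 4.44

4.44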